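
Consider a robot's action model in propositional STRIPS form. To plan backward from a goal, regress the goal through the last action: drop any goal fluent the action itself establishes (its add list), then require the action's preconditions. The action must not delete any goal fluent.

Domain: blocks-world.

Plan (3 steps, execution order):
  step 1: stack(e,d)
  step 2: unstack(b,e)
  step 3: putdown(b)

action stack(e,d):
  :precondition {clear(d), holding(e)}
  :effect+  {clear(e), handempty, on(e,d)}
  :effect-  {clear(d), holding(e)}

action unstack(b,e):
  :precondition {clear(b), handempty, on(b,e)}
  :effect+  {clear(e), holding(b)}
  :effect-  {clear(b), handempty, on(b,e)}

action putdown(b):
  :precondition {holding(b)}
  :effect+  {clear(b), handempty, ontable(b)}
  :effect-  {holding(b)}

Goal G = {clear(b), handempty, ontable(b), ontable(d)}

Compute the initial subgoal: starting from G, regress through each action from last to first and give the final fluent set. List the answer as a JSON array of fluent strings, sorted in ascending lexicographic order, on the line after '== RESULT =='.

Regress step by step:
  through step 3 (putdown(b)): drop {clear(b), handempty, ontable(b)}, keep {ontable(d)}, require {holding(b)}
    → {holding(b), ontable(d)}
  through step 2 (unstack(b,e)): drop {holding(b)}, keep {ontable(d)}, require {clear(b), handempty, on(b,e)}
    → {clear(b), handempty, on(b,e), ontable(d)}
  through step 1 (stack(e,d)): drop {handempty}, keep {clear(b), on(b,e), ontable(d)}, require {clear(d), holding(e)}
    → {clear(b), clear(d), holding(e), on(b,e), ontable(d)}

== RESULT ==
["clear(b)", "clear(d)", "holding(e)", "on(b,e)", "ontable(d)"]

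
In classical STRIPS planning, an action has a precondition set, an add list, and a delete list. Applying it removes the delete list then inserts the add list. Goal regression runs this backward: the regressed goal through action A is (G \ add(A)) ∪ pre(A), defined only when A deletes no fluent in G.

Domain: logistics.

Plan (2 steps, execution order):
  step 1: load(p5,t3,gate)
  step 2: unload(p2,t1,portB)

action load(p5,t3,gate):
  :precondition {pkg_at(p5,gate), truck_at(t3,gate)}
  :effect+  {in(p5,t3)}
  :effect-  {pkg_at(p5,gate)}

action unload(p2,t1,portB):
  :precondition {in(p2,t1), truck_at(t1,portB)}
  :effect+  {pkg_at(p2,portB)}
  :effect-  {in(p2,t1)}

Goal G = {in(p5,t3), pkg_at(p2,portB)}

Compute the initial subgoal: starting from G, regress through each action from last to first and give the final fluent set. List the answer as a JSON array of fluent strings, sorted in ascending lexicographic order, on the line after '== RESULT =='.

Regress step by step:
  through step 2 (unload(p2,t1,portB)): drop {pkg_at(p2,portB)}, keep {in(p5,t3)}, require {in(p2,t1), truck_at(t1,portB)}
    → {in(p2,t1), in(p5,t3), truck_at(t1,portB)}
  through step 1 (load(p5,t3,gate)): drop {in(p5,t3)}, keep {in(p2,t1), truck_at(t1,portB)}, require {pkg_at(p5,gate), truck_at(t3,gate)}
    → {in(p2,t1), pkg_at(p5,gate), truck_at(t1,portB), truck_at(t3,gate)}

== RESULT ==
["in(p2,t1)", "pkg_at(p5,gate)", "truck_at(t1,portB)", "truck_at(t3,gate)"]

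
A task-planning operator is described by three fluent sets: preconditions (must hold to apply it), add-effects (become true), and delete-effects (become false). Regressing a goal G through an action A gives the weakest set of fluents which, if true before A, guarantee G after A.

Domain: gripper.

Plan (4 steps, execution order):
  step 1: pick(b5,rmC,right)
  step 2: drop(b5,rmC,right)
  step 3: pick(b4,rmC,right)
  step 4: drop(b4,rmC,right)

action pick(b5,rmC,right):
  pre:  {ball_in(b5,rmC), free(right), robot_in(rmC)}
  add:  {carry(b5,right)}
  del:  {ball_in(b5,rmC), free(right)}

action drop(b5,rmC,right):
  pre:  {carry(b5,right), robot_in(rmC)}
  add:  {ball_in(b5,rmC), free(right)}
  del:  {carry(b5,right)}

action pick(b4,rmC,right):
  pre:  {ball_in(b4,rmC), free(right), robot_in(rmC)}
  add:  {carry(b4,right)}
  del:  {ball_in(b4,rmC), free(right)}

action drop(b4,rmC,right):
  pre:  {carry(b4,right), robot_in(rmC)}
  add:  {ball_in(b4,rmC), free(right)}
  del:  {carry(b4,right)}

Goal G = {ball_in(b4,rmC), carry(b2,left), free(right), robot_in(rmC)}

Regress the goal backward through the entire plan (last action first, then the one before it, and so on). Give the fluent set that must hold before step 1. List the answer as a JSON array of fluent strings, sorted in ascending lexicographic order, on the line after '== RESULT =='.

Regress step by step:
  through step 4 (drop(b4,rmC,right)): drop {ball_in(b4,rmC), free(right)}, keep {carry(b2,left), robot_in(rmC)}, require {carry(b4,right), robot_in(rmC)}
    → {carry(b2,left), carry(b4,right), robot_in(rmC)}
  through step 3 (pick(b4,rmC,right)): drop {carry(b4,right)}, keep {carry(b2,left), robot_in(rmC)}, require {ball_in(b4,rmC), free(right), robot_in(rmC)}
    → {ball_in(b4,rmC), carry(b2,left), free(right), robot_in(rmC)}
  through step 2 (drop(b5,rmC,right)): drop {free(right)}, keep {ball_in(b4,rmC), carry(b2,left), robot_in(rmC)}, require {carry(b5,right), robot_in(rmC)}
    → {ball_in(b4,rmC), carry(b2,left), carry(b5,right), robot_in(rmC)}
  through step 1 (pick(b5,rmC,right)): drop {carry(b5,right)}, keep {ball_in(b4,rmC), carry(b2,left), robot_in(rmC)}, require {ball_in(b5,rmC), free(right), robot_in(rmC)}
    → {ball_in(b4,rmC), ball_in(b5,rmC), carry(b2,left), free(right), robot_in(rmC)}

== RESULT ==
["ball_in(b4,rmC)", "ball_in(b5,rmC)", "carry(b2,left)", "free(right)", "robot_in(rmC)"]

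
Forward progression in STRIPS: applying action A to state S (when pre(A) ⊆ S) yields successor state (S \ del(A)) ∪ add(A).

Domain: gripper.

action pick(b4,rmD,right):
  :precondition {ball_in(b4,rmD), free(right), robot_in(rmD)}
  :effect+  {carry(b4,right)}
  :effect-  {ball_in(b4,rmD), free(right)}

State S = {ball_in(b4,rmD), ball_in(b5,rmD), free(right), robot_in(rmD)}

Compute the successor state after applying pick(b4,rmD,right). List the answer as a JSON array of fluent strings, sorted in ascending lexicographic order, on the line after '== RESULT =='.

Progress:
  pre ⊆ S: {ball_in(b4,rmD), free(right), robot_in(rmD)} ⊆ S  — applicable
  S \ del = {ball_in(b5,rmD), robot_in(rmD)}
  ∪ add   = {ball_in(b5,rmD), carry(b4,right), robot_in(rmD)}

== RESULT ==
["ball_in(b5,rmD)", "carry(b4,right)", "robot_in(rmD)"]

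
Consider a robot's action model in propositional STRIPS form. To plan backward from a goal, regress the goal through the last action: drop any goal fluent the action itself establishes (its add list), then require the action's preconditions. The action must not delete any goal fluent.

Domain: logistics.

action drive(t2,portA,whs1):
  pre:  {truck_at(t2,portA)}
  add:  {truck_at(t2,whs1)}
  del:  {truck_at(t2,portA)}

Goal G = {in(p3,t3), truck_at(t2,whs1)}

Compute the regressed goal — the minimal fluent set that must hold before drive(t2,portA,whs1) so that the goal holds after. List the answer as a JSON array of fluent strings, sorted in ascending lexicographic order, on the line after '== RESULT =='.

Compute (G \ add) ∪ pre:
  G ∩ del = {}  (empty — regression defined)
  G \ add = {in(p3,t3), truck_at(t2,whs1)} \ {truck_at(t2,whs1)} = {in(p3,t3)}
  ∪ pre   = {in(p3,t3)} ∪ {truck_at(t2,portA)}
          = {in(p3,t3), truck_at(t2,portA)}

== RESULT ==
["in(p3,t3)", "truck_at(t2,portA)"]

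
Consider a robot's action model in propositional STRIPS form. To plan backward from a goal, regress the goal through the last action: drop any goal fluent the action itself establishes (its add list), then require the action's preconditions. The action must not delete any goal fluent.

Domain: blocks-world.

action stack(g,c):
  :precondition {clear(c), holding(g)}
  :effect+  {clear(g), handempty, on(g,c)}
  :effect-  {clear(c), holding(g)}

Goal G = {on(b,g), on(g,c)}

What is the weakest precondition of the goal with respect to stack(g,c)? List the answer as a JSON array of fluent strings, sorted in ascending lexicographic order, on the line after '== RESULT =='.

Regress:
  G ∩ del = {}  (empty — regression defined)
  G \ add = {on(b,g), on(g,c)} \ {clear(g), handempty, on(g,c)} = {on(b,g)}
  ∪ pre   = {on(b,g)} ∪ {clear(c), holding(g)}
          = {clear(c), holding(g), on(b,g)}

== RESULT ==
["clear(c)", "holding(g)", "on(b,g)"]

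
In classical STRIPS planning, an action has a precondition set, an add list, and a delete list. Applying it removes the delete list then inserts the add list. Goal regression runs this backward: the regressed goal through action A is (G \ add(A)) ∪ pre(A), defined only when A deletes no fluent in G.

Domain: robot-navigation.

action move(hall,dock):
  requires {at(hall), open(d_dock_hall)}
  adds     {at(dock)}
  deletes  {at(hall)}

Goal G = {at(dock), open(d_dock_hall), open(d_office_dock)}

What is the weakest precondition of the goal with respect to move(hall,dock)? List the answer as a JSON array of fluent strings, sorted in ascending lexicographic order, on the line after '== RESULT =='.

Regress:
  G ∩ del = {}  (empty — regression defined)
  G \ add = {at(dock), open(d_dock_hall), open(d_office_dock)} \ {at(dock)} = {open(d_dock_hall), open(d_office_dock)}
  ∪ pre   = {open(d_dock_hall), open(d_office_dock)} ∪ {at(hall), open(d_dock_hall)}
          = {at(hall), open(d_dock_hall), open(d_office_dock)}

== RESULT ==
["at(hall)", "open(d_dock_hall)", "open(d_office_dock)"]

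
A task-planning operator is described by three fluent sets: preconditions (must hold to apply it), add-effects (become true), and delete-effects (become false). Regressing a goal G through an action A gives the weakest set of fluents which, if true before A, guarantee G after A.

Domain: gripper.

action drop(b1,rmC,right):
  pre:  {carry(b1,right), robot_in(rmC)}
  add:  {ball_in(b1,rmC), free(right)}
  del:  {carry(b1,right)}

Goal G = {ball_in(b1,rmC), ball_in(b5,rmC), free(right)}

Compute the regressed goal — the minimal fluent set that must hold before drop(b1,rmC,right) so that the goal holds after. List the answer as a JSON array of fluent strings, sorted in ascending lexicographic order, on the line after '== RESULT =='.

Regress:
  G ∩ del = {}  (empty — regression defined)
  G \ add = {ball_in(b1,rmC), ball_in(b5,rmC), free(right)} \ {ball_in(b1,rmC), free(right)} = {ball_in(b5,rmC)}
  ∪ pre   = {ball_in(b5,rmC)} ∪ {carry(b1,right), robot_in(rmC)}
          = {ball_in(b5,rmC), carry(b1,right), robot_in(rmC)}

== RESULT ==
["ball_in(b5,rmC)", "carry(b1,right)", "robot_in(rmC)"]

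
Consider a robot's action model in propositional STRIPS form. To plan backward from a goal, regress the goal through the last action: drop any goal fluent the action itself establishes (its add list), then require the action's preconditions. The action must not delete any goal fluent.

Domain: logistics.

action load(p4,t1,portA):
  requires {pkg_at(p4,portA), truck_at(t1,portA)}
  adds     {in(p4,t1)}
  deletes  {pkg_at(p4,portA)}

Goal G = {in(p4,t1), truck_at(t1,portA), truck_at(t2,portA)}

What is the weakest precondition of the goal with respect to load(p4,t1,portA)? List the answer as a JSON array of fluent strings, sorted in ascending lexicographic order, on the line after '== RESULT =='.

Compute (G \ add) ∪ pre:
  G ∩ del = {}  (empty — regression defined)
  G \ add = {in(p4,t1), truck_at(t1,portA), truck_at(t2,portA)} \ {in(p4,t1)} = {truck_at(t1,portA), truck_at(t2,portA)}
  ∪ pre   = {truck_at(t1,portA), truck_at(t2,portA)} ∪ {pkg_at(p4,portA), truck_at(t1,portA)}
          = {pkg_at(p4,portA), truck_at(t1,portA), truck_at(t2,portA)}

== RESULT ==
["pkg_at(p4,portA)", "truck_at(t1,portA)", "truck_at(t2,portA)"]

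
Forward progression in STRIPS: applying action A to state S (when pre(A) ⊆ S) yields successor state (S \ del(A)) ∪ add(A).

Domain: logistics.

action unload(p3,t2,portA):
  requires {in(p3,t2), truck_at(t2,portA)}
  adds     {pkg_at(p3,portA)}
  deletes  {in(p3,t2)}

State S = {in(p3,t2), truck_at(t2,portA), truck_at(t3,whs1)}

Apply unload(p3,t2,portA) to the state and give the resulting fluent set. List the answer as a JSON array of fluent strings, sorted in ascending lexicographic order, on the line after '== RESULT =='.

Compute (S \ del) ∪ add:
  pre ⊆ S: {in(p3,t2), truck_at(t2,portA)} ⊆ S  — applicable
  S \ del = {truck_at(t2,portA), truck_at(t3,whs1)}
  ∪ add   = {pkg_at(p3,portA), truck_at(t2,portA), truck_at(t3,whs1)}

== RESULT ==
["pkg_at(p3,portA)", "truck_at(t2,portA)", "truck_at(t3,whs1)"]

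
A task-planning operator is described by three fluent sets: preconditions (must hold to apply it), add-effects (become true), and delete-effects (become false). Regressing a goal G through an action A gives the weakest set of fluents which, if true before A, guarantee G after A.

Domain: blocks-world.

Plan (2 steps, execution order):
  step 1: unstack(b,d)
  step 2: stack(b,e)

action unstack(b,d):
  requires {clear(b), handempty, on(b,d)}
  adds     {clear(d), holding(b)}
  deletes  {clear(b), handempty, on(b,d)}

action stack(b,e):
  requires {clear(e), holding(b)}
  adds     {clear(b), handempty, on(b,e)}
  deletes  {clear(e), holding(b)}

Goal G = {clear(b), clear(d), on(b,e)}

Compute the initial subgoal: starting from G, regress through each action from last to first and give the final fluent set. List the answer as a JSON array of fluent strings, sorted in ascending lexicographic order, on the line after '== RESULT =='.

Regress step by step:
  through step 2 (stack(b,e)): drop {clear(b), on(b,e)}, keep {clear(d)}, require {clear(e), holding(b)}
    → {clear(d), clear(e), holding(b)}
  through step 1 (unstack(b,d)): drop {clear(d), holding(b)}, keep {clear(e)}, require {clear(b), handempty, on(b,d)}
    → {clear(b), clear(e), handempty, on(b,d)}

== RESULT ==
["clear(b)", "clear(e)", "handempty", "on(b,d)"]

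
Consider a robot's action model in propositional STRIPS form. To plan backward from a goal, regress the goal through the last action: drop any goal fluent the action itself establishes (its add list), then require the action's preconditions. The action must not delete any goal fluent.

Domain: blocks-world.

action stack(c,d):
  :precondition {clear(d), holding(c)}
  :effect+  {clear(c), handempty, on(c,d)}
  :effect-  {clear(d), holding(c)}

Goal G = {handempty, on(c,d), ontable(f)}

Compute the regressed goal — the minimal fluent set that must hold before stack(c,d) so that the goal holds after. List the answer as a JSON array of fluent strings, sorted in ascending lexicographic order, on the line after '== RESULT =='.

Regress:
  G ∩ del = {}  (empty — regression defined)
  G \ add = {handempty, on(c,d), ontable(f)} \ {clear(c), handempty, on(c,d)} = {ontable(f)}
  ∪ pre   = {ontable(f)} ∪ {clear(d), holding(c)}
          = {clear(d), holding(c), ontable(f)}

== RESULT ==
["clear(d)", "holding(c)", "ontable(f)"]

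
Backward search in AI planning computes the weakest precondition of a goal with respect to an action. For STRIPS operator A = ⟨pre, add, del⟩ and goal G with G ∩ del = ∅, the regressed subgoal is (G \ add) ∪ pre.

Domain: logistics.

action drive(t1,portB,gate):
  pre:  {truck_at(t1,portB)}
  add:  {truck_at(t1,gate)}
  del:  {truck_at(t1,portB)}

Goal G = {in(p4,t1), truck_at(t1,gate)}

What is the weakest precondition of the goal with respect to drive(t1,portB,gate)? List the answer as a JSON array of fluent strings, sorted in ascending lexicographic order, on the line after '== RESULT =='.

Regress:
  G ∩ del = {}  (empty — regression defined)
  G \ add = {in(p4,t1), truck_at(t1,gate)} \ {truck_at(t1,gate)} = {in(p4,t1)}
  ∪ pre   = {in(p4,t1)} ∪ {truck_at(t1,portB)}
          = {in(p4,t1), truck_at(t1,portB)}

== RESULT ==
["in(p4,t1)", "truck_at(t1,portB)"]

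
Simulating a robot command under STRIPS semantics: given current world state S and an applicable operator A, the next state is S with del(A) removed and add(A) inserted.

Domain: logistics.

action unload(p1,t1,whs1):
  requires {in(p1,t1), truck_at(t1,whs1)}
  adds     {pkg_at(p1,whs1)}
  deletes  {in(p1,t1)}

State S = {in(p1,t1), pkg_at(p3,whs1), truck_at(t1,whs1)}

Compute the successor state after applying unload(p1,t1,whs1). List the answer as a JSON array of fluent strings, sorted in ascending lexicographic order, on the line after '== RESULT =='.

Progress:
  pre ⊆ S: {in(p1,t1), truck_at(t1,whs1)} ⊆ S  — applicable
  S \ del = {pkg_at(p3,whs1), truck_at(t1,whs1)}
  ∪ add   = {pkg_at(p1,whs1), pkg_at(p3,whs1), truck_at(t1,whs1)}

== RESULT ==
["pkg_at(p1,whs1)", "pkg_at(p3,whs1)", "truck_at(t1,whs1)"]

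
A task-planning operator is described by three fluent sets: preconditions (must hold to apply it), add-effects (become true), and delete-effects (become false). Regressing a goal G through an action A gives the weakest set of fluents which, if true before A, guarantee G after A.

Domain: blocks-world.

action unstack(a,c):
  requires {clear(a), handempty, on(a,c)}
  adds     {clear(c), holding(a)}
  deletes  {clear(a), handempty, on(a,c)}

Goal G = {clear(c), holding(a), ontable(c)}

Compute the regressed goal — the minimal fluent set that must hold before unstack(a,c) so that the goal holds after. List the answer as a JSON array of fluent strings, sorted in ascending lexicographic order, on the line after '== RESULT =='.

Compute (G \ add) ∪ pre:
  G ∩ del = {}  (empty — regression defined)
  G \ add = {clear(c), holding(a), ontable(c)} \ {clear(c), holding(a)} = {ontable(c)}
  ∪ pre   = {ontable(c)} ∪ {clear(a), handempty, on(a,c)}
          = {clear(a), handempty, on(a,c), ontable(c)}

== RESULT ==
["clear(a)", "handempty", "on(a,c)", "ontable(c)"]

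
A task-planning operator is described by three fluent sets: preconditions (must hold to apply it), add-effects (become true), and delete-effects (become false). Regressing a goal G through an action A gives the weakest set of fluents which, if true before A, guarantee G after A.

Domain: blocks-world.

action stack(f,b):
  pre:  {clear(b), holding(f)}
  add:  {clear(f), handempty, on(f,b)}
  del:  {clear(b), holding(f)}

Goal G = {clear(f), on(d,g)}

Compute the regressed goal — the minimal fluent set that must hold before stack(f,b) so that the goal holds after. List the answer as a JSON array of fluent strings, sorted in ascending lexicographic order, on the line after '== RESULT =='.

Regress:
  G ∩ del = {}  (empty — regression defined)
  G \ add = {clear(f), on(d,g)} \ {clear(f), handempty, on(f,b)} = {on(d,g)}
  ∪ pre   = {on(d,g)} ∪ {clear(b), holding(f)}
          = {clear(b), holding(f), on(d,g)}

== RESULT ==
["clear(b)", "holding(f)", "on(d,g)"]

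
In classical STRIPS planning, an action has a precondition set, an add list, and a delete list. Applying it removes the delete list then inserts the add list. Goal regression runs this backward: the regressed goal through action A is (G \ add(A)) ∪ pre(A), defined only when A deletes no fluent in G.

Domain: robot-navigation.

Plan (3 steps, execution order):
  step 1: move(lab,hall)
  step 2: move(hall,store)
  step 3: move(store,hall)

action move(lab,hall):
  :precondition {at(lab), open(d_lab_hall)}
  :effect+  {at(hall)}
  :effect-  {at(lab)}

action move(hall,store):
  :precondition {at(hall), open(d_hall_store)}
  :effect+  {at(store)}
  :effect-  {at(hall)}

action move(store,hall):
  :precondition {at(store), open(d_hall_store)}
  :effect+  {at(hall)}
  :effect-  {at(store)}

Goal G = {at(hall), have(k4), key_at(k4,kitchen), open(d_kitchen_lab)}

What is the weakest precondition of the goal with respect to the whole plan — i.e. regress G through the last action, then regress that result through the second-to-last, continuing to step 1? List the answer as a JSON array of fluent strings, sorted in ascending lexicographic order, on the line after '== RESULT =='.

Work backward from the goal:
  through step 3 (move(store,hall)): drop {at(hall)}, keep {have(k4), key_at(k4,kitchen), open(d_kitchen_lab)}, require {at(store), open(d_hall_store)}
    → {at(store), have(k4), key_at(k4,kitchen), open(d_hall_store), open(d_kitchen_lab)}
  through step 2 (move(hall,store)): drop {at(store)}, keep {have(k4), key_at(k4,kitchen), open(d_hall_store), open(d_kitchen_lab)}, require {at(hall), open(d_hall_store)}
    → {at(hall), have(k4), key_at(k4,kitchen), open(d_hall_store), open(d_kitchen_lab)}
  through step 1 (move(lab,hall)): drop {at(hall)}, keep {have(k4), key_at(k4,kitchen), open(d_hall_store), open(d_kitchen_lab)}, require {at(lab), open(d_lab_hall)}
    → {at(lab), have(k4), key_at(k4,kitchen), open(d_hall_store), open(d_kitchen_lab), open(d_lab_hall)}

== RESULT ==
["at(lab)", "have(k4)", "key_at(k4,kitchen)", "open(d_hall_store)", "open(d_kitchen_lab)", "open(d_lab_hall)"]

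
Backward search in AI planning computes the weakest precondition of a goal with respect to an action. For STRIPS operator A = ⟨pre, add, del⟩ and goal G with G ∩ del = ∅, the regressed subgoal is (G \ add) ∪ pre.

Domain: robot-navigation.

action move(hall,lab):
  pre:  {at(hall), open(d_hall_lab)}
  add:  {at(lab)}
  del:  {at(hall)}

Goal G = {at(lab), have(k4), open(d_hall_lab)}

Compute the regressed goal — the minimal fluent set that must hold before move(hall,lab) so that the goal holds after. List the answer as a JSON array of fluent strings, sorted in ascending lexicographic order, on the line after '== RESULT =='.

Regress:
  G ∩ del = {}  (empty — regression defined)
  G \ add = {at(lab), have(k4), open(d_hall_lab)} \ {at(lab)} = {have(k4), open(d_hall_lab)}
  ∪ pre   = {have(k4), open(d_hall_lab)} ∪ {at(hall), open(d_hall_lab)}
          = {at(hall), have(k4), open(d_hall_lab)}

== RESULT ==
["at(hall)", "have(k4)", "open(d_hall_lab)"]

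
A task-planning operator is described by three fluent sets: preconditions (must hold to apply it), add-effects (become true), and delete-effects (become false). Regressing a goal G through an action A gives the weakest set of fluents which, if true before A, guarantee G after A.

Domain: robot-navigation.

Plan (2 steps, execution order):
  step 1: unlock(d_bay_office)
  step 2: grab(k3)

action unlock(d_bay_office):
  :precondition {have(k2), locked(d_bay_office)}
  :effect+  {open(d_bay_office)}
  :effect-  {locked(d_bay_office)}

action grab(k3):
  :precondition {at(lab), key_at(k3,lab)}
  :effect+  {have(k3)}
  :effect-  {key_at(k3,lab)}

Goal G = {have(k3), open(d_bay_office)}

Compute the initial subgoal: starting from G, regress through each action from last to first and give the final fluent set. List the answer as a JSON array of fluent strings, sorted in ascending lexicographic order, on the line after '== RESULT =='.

Work backward from the goal:
  through step 2 (grab(k3)): drop {have(k3)}, keep {open(d_bay_office)}, require {at(lab), key_at(k3,lab)}
    → {at(lab), key_at(k3,lab), open(d_bay_office)}
  through step 1 (unlock(d_bay_office)): drop {open(d_bay_office)}, keep {at(lab), key_at(k3,lab)}, require {have(k2), locked(d_bay_office)}
    → {at(lab), have(k2), key_at(k3,lab), locked(d_bay_office)}

== RESULT ==
["at(lab)", "have(k2)", "key_at(k3,lab)", "locked(d_bay_office)"]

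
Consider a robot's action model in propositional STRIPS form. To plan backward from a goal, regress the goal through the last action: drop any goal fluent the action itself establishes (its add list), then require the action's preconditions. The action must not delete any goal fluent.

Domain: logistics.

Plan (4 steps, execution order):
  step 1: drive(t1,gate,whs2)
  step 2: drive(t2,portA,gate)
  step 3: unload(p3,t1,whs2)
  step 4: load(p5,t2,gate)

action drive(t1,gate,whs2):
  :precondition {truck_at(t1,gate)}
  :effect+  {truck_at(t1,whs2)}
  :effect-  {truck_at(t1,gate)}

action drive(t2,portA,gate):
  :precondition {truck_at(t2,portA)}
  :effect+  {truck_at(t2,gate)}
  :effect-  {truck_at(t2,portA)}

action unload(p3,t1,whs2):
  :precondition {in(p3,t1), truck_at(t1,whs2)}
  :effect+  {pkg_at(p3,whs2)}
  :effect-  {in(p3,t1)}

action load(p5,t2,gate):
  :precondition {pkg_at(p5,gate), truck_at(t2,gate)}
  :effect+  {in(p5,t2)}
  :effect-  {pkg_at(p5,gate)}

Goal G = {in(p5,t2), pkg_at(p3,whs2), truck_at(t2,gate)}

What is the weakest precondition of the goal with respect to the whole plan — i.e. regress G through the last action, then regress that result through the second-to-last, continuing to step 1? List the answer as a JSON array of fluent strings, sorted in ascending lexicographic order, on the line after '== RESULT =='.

Regress step by step:
  through step 4 (load(p5,t2,gate)): drop {in(p5,t2)}, keep {pkg_at(p3,whs2), truck_at(t2,gate)}, require {pkg_at(p5,gate), truck_at(t2,gate)}
    → {pkg_at(p3,whs2), pkg_at(p5,gate), truck_at(t2,gate)}
  through step 3 (unload(p3,t1,whs2)): drop {pkg_at(p3,whs2)}, keep {pkg_at(p5,gate), truck_at(t2,gate)}, require {in(p3,t1), truck_at(t1,whs2)}
    → {in(p3,t1), pkg_at(p5,gate), truck_at(t1,whs2), truck_at(t2,gate)}
  through step 2 (drive(t2,portA,gate)): drop {truck_at(t2,gate)}, keep {in(p3,t1), pkg_at(p5,gate), truck_at(t1,whs2)}, require {truck_at(t2,portA)}
    → {in(p3,t1), pkg_at(p5,gate), truck_at(t1,whs2), truck_at(t2,portA)}
  through step 1 (drive(t1,gate,whs2)): drop {truck_at(t1,whs2)}, keep {in(p3,t1), pkg_at(p5,gate), truck_at(t2,portA)}, require {truck_at(t1,gate)}
    → {in(p3,t1), pkg_at(p5,gate), truck_at(t1,gate), truck_at(t2,portA)}

== RESULT ==
["in(p3,t1)", "pkg_at(p5,gate)", "truck_at(t1,gate)", "truck_at(t2,portA)"]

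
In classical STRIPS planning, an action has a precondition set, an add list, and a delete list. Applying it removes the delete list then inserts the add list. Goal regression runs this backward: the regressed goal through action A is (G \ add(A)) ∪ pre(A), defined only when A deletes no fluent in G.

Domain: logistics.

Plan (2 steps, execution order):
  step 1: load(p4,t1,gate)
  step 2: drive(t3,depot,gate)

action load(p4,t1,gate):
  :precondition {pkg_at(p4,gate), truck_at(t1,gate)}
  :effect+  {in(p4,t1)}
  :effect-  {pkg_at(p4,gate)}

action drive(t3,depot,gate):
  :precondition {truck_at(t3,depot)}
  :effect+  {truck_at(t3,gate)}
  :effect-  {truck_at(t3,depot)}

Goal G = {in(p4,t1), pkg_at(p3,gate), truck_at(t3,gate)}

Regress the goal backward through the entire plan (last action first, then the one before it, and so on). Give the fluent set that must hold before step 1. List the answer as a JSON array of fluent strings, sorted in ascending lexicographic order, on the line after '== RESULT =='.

Work backward from the goal:
  through step 2 (drive(t3,depot,gate)): drop {truck_at(t3,gate)}, keep {in(p4,t1), pkg_at(p3,gate)}, require {truck_at(t3,depot)}
    → {in(p4,t1), pkg_at(p3,gate), truck_at(t3,depot)}
  through step 1 (load(p4,t1,gate)): drop {in(p4,t1)}, keep {pkg_at(p3,gate), truck_at(t3,depot)}, require {pkg_at(p4,gate), truck_at(t1,gate)}
    → {pkg_at(p3,gate), pkg_at(p4,gate), truck_at(t1,gate), truck_at(t3,depot)}

== RESULT ==
["pkg_at(p3,gate)", "pkg_at(p4,gate)", "truck_at(t1,gate)", "truck_at(t3,depot)"]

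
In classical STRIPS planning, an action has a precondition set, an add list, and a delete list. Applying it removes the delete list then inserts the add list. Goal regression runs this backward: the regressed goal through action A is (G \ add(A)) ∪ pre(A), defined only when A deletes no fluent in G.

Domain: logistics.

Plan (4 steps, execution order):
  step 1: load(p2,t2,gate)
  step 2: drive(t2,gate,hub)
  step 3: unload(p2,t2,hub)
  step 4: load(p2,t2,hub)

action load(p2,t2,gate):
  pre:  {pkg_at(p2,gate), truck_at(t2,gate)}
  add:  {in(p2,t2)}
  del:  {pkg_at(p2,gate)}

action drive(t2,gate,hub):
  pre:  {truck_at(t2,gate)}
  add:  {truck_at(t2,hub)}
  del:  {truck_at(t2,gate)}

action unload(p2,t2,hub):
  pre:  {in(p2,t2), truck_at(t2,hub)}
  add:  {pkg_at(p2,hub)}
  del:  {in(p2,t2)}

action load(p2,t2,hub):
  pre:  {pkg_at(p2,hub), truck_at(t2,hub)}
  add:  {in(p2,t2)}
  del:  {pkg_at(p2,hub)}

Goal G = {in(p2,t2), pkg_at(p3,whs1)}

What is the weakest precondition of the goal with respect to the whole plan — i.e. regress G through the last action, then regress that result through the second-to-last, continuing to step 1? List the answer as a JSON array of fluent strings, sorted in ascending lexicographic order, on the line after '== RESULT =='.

Work backward from the goal:
  through step 4 (load(p2,t2,hub)): drop {in(p2,t2)}, keep {pkg_at(p3,whs1)}, require {pkg_at(p2,hub), truck_at(t2,hub)}
    → {pkg_at(p2,hub), pkg_at(p3,whs1), truck_at(t2,hub)}
  through step 3 (unload(p2,t2,hub)): drop {pkg_at(p2,hub)}, keep {pkg_at(p3,whs1), truck_at(t2,hub)}, require {in(p2,t2), truck_at(t2,hub)}
    → {in(p2,t2), pkg_at(p3,whs1), truck_at(t2,hub)}
  through step 2 (drive(t2,gate,hub)): drop {truck_at(t2,hub)}, keep {in(p2,t2), pkg_at(p3,whs1)}, require {truck_at(t2,gate)}
    → {in(p2,t2), pkg_at(p3,whs1), truck_at(t2,gate)}
  through step 1 (load(p2,t2,gate)): drop {in(p2,t2)}, keep {pkg_at(p3,whs1), truck_at(t2,gate)}, require {pkg_at(p2,gate), truck_at(t2,gate)}
    → {pkg_at(p2,gate), pkg_at(p3,whs1), truck_at(t2,gate)}

== RESULT ==
["pkg_at(p2,gate)", "pkg_at(p3,whs1)", "truck_at(t2,gate)"]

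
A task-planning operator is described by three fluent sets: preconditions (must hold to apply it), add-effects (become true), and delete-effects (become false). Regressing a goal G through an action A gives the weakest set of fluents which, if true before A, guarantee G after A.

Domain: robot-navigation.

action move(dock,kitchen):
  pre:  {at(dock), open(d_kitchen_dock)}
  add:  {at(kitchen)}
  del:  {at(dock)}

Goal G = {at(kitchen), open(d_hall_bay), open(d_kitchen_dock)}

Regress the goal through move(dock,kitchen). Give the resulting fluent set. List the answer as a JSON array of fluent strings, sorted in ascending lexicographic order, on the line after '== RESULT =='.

Regress:
  G ∩ del = {}  (empty — regression defined)
  G \ add = {at(kitchen), open(d_hall_bay), open(d_kitchen_dock)} \ {at(kitchen)} = {open(d_hall_bay), open(d_kitchen_dock)}
  ∪ pre   = {open(d_hall_bay), open(d_kitchen_dock)} ∪ {at(dock), open(d_kitchen_dock)}
          = {at(dock), open(d_hall_bay), open(d_kitchen_dock)}

== RESULT ==
["at(dock)", "open(d_hall_bay)", "open(d_kitchen_dock)"]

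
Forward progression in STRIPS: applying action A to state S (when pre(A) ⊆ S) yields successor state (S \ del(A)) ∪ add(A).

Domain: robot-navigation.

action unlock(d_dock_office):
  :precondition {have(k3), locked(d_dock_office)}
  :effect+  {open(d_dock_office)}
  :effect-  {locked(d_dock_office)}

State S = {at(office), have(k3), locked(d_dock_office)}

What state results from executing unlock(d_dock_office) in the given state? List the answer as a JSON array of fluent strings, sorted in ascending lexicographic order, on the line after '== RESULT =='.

Compute (S \ del) ∪ add:
  pre ⊆ S: {have(k3), locked(d_dock_office)} ⊆ S  — applicable
  S \ del = {at(office), have(k3)}
  ∪ add   = {at(office), have(k3), open(d_dock_office)}

== RESULT ==
["at(office)", "have(k3)", "open(d_dock_office)"]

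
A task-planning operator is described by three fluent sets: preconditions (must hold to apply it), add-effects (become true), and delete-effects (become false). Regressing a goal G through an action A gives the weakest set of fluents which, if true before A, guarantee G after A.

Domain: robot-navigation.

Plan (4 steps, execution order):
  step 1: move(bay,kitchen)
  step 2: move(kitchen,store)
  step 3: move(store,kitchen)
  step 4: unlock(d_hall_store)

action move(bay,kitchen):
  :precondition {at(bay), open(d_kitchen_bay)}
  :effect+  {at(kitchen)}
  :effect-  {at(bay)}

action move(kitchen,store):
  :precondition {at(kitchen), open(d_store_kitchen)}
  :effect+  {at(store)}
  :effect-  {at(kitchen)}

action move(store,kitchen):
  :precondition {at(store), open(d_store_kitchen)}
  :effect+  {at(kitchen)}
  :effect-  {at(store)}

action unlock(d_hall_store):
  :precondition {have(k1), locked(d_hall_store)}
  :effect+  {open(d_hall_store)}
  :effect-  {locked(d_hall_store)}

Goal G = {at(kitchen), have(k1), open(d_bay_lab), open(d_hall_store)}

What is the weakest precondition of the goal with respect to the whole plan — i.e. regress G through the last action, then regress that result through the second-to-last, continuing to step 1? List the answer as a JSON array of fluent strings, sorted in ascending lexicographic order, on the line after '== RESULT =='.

Regress step by step:
  through step 4 (unlock(d_hall_store)): drop {open(d_hall_store)}, keep {at(kitchen), have(k1), open(d_bay_lab)}, require {have(k1), locked(d_hall_store)}
    → {at(kitchen), have(k1), locked(d_hall_store), open(d_bay_lab)}
  through step 3 (move(store,kitchen)): drop {at(kitchen)}, keep {have(k1), locked(d_hall_store), open(d_bay_lab)}, require {at(store), open(d_store_kitchen)}
    → {at(store), have(k1), locked(d_hall_store), open(d_bay_lab), open(d_store_kitchen)}
  through step 2 (move(kitchen,store)): drop {at(store)}, keep {have(k1), locked(d_hall_store), open(d_bay_lab), open(d_store_kitchen)}, require {at(kitchen), open(d_store_kitchen)}
    → {at(kitchen), have(k1), locked(d_hall_store), open(d_bay_lab), open(d_store_kitchen)}
  through step 1 (move(bay,kitchen)): drop {at(kitchen)}, keep {have(k1), locked(d_hall_store), open(d_bay_lab), open(d_store_kitchen)}, require {at(bay), open(d_kitchen_bay)}
    → {at(bay), have(k1), locked(d_hall_store), open(d_bay_lab), open(d_kitchen_bay), open(d_store_kitchen)}

== RESULT ==
["at(bay)", "have(k1)", "locked(d_hall_store)", "open(d_bay_lab)", "open(d_kitchen_bay)", "open(d_store_kitchen)"]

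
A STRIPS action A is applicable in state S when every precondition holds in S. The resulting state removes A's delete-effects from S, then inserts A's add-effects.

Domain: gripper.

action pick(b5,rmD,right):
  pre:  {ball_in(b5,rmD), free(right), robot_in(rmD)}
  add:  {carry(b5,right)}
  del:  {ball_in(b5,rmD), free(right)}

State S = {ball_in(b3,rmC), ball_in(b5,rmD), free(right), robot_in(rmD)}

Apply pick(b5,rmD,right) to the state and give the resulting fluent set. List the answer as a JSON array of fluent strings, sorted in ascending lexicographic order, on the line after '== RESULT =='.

Compute (S \ del) ∪ add:
  pre ⊆ S: {ball_in(b5,rmD), free(right), robot_in(rmD)} ⊆ S  — applicable
  S \ del = {ball_in(b3,rmC), robot_in(rmD)}
  ∪ add   = {ball_in(b3,rmC), carry(b5,right), robot_in(rmD)}

== RESULT ==
["ball_in(b3,rmC)", "carry(b5,right)", "robot_in(rmD)"]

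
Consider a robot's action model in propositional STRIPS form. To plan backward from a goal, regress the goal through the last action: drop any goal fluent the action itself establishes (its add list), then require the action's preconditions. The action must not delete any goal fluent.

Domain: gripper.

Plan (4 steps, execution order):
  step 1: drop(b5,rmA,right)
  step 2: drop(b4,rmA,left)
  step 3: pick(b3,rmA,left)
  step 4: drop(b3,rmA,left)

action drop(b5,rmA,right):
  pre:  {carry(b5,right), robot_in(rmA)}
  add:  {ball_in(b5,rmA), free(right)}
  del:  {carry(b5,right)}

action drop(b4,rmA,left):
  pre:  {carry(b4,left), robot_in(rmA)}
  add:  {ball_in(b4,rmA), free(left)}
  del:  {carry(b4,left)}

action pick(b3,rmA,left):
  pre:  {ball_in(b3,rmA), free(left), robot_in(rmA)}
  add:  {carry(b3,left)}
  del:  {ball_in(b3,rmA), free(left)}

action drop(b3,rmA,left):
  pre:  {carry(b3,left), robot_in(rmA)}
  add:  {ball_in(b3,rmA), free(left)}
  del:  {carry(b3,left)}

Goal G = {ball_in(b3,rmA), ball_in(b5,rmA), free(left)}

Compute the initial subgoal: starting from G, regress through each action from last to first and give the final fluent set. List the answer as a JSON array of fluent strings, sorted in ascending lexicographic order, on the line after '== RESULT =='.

Regress step by step:
  through step 4 (drop(b3,rmA,left)): drop {ball_in(b3,rmA), free(left)}, keep {ball_in(b5,rmA)}, require {carry(b3,left), robot_in(rmA)}
    → {ball_in(b5,rmA), carry(b3,left), robot_in(rmA)}
  through step 3 (pick(b3,rmA,left)): drop {carry(b3,left)}, keep {ball_in(b5,rmA), robot_in(rmA)}, require {ball_in(b3,rmA), free(left), robot_in(rmA)}
    → {ball_in(b3,rmA), ball_in(b5,rmA), free(left), robot_in(rmA)}
  through step 2 (drop(b4,rmA,left)): drop {free(left)}, keep {ball_in(b3,rmA), ball_in(b5,rmA), robot_in(rmA)}, require {carry(b4,left), robot_in(rmA)}
    → {ball_in(b3,rmA), ball_in(b5,rmA), carry(b4,left), robot_in(rmA)}
  through step 1 (drop(b5,rmA,right)): drop {ball_in(b5,rmA)}, keep {ball_in(b3,rmA), carry(b4,left), robot_in(rmA)}, require {carry(b5,right), robot_in(rmA)}
    → {ball_in(b3,rmA), carry(b4,left), carry(b5,right), robot_in(rmA)}

== RESULT ==
["ball_in(b3,rmA)", "carry(b4,left)", "carry(b5,right)", "robot_in(rmA)"]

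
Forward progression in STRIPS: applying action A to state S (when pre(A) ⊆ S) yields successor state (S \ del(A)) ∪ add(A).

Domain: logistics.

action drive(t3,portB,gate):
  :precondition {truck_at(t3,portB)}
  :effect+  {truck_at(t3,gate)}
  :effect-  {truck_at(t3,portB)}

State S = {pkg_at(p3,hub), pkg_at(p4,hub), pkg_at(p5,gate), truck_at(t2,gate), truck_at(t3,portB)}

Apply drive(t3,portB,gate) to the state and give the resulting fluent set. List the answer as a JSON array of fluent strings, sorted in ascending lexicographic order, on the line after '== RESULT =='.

Progress:
  pre ⊆ S: {truck_at(t3,portB)} ⊆ S  — applicable
  S \ del = {pkg_at(p3,hub), pkg_at(p4,hub), pkg_at(p5,gate), truck_at(t2,gate)}
  ∪ add   = {pkg_at(p3,hub), pkg_at(p4,hub), pkg_at(p5,gate), truck_at(t2,gate), truck_at(t3,gate)}

== RESULT ==
["pkg_at(p3,hub)", "pkg_at(p4,hub)", "pkg_at(p5,gate)", "truck_at(t2,gate)", "truck_at(t3,gate)"]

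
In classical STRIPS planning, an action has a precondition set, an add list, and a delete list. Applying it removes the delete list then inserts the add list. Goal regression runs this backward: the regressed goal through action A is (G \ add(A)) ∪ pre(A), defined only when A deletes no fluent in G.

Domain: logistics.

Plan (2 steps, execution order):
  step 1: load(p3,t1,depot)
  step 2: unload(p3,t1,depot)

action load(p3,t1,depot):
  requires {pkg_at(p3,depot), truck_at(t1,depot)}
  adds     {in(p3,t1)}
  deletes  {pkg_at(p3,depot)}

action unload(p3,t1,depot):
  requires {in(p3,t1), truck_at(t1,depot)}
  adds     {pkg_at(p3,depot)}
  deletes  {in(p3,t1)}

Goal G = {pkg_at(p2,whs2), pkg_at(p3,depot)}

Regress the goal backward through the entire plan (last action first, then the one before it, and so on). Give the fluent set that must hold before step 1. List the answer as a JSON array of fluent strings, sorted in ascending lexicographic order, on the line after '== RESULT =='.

Regress step by step:
  through step 2 (unload(p3,t1,depot)): drop {pkg_at(p3,depot)}, keep {pkg_at(p2,whs2)}, require {in(p3,t1), truck_at(t1,depot)}
    → {in(p3,t1), pkg_at(p2,whs2), truck_at(t1,depot)}
  through step 1 (load(p3,t1,depot)): drop {in(p3,t1)}, keep {pkg_at(p2,whs2), truck_at(t1,depot)}, require {pkg_at(p3,depot), truck_at(t1,depot)}
    → {pkg_at(p2,whs2), pkg_at(p3,depot), truck_at(t1,depot)}

== RESULT ==
["pkg_at(p2,whs2)", "pkg_at(p3,depot)", "truck_at(t1,depot)"]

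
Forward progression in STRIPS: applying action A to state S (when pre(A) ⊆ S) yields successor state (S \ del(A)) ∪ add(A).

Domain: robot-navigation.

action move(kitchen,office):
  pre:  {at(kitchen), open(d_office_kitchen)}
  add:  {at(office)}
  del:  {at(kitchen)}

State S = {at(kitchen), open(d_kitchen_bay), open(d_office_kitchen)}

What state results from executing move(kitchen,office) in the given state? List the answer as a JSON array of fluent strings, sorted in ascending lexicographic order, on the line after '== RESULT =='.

Progress:
  pre ⊆ S: {at(kitchen), open(d_office_kitchen)} ⊆ S  — applicable
  S \ del = {open(d_kitchen_bay), open(d_office_kitchen)}
  ∪ add   = {at(office), open(d_kitchen_bay), open(d_office_kitchen)}

== RESULT ==
["at(office)", "open(d_kitchen_bay)", "open(d_office_kitchen)"]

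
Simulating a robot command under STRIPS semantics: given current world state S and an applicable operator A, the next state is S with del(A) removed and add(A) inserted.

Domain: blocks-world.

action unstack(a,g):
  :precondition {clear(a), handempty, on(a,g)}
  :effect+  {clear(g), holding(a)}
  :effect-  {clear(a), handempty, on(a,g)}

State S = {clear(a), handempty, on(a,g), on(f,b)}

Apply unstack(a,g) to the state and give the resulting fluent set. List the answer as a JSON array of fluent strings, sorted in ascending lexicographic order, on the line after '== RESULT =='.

Progress:
  pre ⊆ S: {clear(a), handempty, on(a,g)} ⊆ S  — applicable
  S \ del = {on(f,b)}
  ∪ add   = {clear(g), holding(a), on(f,b)}

== RESULT ==
["clear(g)", "holding(a)", "on(f,b)"]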